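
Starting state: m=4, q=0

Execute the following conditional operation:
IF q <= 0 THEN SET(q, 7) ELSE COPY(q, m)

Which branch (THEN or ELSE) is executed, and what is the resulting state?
Branch: THEN, Final state: m=4, q=7

Evaluating condition: q <= 0
q = 0
Condition is True, so THEN branch executes
After SET(q, 7): m=4, q=7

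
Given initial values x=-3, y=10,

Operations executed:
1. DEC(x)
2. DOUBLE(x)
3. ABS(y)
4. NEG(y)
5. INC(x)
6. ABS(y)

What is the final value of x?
x = -7

Tracing execution:
Step 1: DEC(x) → x = -4
Step 2: DOUBLE(x) → x = -8
Step 3: ABS(y) → x = -8
Step 4: NEG(y) → x = -8
Step 5: INC(x) → x = -7
Step 6: ABS(y) → x = -7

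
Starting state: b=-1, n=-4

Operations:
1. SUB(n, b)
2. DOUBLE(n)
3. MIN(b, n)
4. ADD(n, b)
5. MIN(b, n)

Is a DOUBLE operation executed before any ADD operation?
Yes

First DOUBLE: step 2
First ADD: step 4
Since 2 < 4, DOUBLE comes first.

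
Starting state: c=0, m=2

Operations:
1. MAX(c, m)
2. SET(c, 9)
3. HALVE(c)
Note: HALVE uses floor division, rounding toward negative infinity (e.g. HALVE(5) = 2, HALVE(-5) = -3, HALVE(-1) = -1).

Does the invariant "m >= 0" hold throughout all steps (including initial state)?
Yes

The invariant holds at every step.

State at each step:
Initial: c=0, m=2
After step 1: c=2, m=2
After step 2: c=9, m=2
After step 3: c=4, m=2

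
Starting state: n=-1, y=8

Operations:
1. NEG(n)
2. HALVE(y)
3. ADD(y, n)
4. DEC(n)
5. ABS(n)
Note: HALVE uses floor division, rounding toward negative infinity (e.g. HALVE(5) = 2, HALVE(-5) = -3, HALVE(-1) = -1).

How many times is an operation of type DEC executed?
1

Counting DEC operations:
Step 4: DEC(n) ← DEC
Total: 1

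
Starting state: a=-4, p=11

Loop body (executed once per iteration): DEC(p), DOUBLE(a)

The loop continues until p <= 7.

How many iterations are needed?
4

Tracing iterations:
Initial: a=-4, p=11
After iteration 1: a=-8, p=10
After iteration 2: a=-16, p=9
After iteration 3: a=-32, p=8
After iteration 4: a=-64, p=7
p <= 7 now holds, so the loop exits after 4 iterations.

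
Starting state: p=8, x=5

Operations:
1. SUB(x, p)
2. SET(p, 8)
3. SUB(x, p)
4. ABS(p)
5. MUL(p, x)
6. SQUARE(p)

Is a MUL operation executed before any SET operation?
No

First MUL: step 5
First SET: step 2
Since 5 > 2, SET comes first.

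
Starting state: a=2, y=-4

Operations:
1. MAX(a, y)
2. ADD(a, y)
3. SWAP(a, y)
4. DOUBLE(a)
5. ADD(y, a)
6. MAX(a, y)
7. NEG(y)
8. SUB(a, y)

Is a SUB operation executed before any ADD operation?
No

First SUB: step 8
First ADD: step 2
Since 8 > 2, ADD comes first.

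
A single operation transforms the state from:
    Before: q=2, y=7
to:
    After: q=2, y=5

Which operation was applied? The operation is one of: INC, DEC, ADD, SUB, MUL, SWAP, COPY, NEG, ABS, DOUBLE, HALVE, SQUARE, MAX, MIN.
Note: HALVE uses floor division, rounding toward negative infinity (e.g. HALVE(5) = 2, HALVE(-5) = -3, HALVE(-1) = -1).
SUB(y, q)

Analyzing the change:
Before: q=2, y=7
After: q=2, y=5
Variable y changed from 7 to 5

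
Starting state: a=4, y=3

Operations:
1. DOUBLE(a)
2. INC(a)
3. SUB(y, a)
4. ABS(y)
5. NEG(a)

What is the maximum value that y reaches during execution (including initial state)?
6

Values of y at each step:
Initial: y = 3
After step 1: y = 3
After step 2: y = 3
After step 3: y = -6
After step 4: y = 6 ← maximum
After step 5: y = 6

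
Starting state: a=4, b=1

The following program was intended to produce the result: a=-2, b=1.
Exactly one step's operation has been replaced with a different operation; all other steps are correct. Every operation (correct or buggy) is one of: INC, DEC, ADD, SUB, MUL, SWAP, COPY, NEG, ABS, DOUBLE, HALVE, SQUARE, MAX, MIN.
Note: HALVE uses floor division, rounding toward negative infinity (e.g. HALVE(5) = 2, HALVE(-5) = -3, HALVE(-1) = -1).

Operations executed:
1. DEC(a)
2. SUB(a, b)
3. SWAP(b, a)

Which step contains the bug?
Step 3

Trace with buggy code:
Initial: a=4, b=1
After step 1: a=3, b=1
After step 2: a=2, b=1
After step 3: a=1, b=2
Actual final a=1, b=2 ≠ expected a=-2, b=1.
Step 3 is the only position where a single-operation replacement can produce the expected result.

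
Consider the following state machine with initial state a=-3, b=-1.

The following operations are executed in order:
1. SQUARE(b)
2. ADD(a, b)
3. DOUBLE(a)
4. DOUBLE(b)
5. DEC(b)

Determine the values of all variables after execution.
{a: -4, b: 1}

Step-by-step execution:
Initial: a=-3, b=-1
After step 1 (SQUARE(b)): a=-3, b=1
After step 2 (ADD(a, b)): a=-2, b=1
After step 3 (DOUBLE(a)): a=-4, b=1
After step 4 (DOUBLE(b)): a=-4, b=2
After step 5 (DEC(b)): a=-4, b=1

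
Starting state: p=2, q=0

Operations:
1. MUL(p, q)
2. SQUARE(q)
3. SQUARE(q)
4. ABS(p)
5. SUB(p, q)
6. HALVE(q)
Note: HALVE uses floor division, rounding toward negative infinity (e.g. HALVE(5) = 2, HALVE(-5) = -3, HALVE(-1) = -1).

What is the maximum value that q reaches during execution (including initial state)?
0

Values of q at each step:
Initial: q = 0 ← maximum
After step 1: q = 0
After step 2: q = 0
After step 3: q = 0
After step 4: q = 0
After step 5: q = 0
After step 6: q = 0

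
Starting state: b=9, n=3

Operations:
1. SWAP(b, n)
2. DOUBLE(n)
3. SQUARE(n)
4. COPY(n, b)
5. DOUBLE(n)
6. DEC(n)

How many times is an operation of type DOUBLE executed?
2

Counting DOUBLE operations:
Step 2: DOUBLE(n) ← DOUBLE
Step 5: DOUBLE(n) ← DOUBLE
Total: 2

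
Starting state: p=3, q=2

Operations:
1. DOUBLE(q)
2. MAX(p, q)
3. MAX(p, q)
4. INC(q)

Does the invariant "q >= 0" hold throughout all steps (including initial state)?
Yes

The invariant holds at every step.

State at each step:
Initial: p=3, q=2
After step 1: p=3, q=4
After step 2: p=4, q=4
After step 3: p=4, q=4
After step 4: p=4, q=5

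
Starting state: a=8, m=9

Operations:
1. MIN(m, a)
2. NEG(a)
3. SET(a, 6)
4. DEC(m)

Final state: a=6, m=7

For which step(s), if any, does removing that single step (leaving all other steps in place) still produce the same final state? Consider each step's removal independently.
Step(s) 2

Testing removal of each single step:
Without step 1: final = a=6, m=8 (different)
Without step 2: final = a=6, m=7 (same)
Without step 3: final = a=-8, m=7 (different)
Without step 4: final = a=6, m=8 (different)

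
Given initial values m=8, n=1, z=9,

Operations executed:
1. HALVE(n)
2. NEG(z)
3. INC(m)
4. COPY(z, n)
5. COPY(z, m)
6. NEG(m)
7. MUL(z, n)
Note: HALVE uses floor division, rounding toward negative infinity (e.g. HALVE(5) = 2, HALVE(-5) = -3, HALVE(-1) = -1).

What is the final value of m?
m = -9

Tracing execution:
Step 1: HALVE(n) → m = 8
Step 2: NEG(z) → m = 8
Step 3: INC(m) → m = 9
Step 4: COPY(z, n) → m = 9
Step 5: COPY(z, m) → m = 9
Step 6: NEG(m) → m = -9
Step 7: MUL(z, n) → m = -9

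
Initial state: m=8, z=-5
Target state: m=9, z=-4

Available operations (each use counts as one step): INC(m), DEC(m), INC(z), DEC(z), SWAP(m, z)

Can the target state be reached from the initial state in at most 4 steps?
Yes

Path (2 steps): INC(m) → INC(z)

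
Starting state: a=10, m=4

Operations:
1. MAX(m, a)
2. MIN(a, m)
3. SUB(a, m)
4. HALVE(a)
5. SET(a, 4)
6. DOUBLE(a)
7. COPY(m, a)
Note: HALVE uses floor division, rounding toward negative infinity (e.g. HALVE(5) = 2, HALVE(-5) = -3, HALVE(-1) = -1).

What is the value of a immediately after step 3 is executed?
a = 0

Tracing a through execution:
Initial: a = 10
After step 1 (MAX(m, a)): a = 10
After step 2 (MIN(a, m)): a = 10
After step 3 (SUB(a, m)): a = 0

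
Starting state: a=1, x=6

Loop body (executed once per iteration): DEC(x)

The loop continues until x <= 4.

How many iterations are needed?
2

Tracing iterations:
Initial: a=1, x=6
After iteration 1: a=1, x=5
After iteration 2: a=1, x=4
x <= 4 now holds, so the loop exits after 2 iterations.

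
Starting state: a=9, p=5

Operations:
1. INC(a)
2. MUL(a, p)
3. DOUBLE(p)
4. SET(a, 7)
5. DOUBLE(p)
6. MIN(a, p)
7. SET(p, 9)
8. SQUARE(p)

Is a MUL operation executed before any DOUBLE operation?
Yes

First MUL: step 2
First DOUBLE: step 3
Since 2 < 3, MUL comes first.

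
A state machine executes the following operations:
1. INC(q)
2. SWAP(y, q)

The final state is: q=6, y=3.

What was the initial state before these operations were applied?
q=2, y=6

Working backwards:
Final state: q=6, y=3
Before step 2 (SWAP(y, q)): q=3, y=6
Before step 1 (INC(q)): q=2, y=6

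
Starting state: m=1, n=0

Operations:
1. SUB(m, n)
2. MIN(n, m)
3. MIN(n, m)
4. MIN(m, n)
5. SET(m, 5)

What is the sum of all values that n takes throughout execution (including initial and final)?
0

Values of n at each step:
Initial: n = 0
After step 1: n = 0
After step 2: n = 0
After step 3: n = 0
After step 4: n = 0
After step 5: n = 0
Sum = 0 + 0 + 0 + 0 + 0 + 0 = 0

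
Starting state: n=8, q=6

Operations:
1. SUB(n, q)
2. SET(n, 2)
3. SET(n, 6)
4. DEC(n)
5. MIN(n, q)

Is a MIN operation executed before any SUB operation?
No

First MIN: step 5
First SUB: step 1
Since 5 > 1, SUB comes first.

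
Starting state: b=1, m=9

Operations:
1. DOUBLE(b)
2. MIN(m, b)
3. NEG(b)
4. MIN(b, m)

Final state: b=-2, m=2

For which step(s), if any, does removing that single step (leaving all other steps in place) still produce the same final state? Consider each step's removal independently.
Step(s) 4

Testing removal of each single step:
Without step 1: final = b=-1, m=1 (different)
Without step 2: final = b=-2, m=9 (different)
Without step 3: final = b=2, m=2 (different)
Without step 4: final = b=-2, m=2 (same)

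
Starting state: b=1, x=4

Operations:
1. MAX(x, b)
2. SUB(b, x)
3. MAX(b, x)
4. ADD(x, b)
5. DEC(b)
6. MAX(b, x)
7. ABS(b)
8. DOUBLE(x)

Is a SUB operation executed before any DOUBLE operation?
Yes

First SUB: step 2
First DOUBLE: step 8
Since 2 < 8, SUB comes first.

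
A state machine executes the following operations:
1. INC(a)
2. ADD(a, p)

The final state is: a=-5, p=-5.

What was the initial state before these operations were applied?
a=-1, p=-5

Working backwards:
Final state: a=-5, p=-5
Before step 2 (ADD(a, p)): a=0, p=-5
Before step 1 (INC(a)): a=-1, p=-5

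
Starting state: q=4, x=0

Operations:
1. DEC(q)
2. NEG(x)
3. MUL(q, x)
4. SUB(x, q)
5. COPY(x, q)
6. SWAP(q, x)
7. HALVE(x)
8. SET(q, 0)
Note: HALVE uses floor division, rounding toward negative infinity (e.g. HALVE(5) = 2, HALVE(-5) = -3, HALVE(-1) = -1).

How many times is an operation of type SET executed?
1

Counting SET operations:
Step 8: SET(q, 0) ← SET
Total: 1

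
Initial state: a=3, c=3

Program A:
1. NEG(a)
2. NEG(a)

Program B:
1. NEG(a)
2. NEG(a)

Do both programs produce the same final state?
Yes

Program A final state: a=3, c=3
Program B final state: a=3, c=3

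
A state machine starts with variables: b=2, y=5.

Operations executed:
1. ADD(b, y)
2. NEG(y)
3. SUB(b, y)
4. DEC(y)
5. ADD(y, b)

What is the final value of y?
y = 6

Tracing execution:
Step 1: ADD(b, y) → y = 5
Step 2: NEG(y) → y = -5
Step 3: SUB(b, y) → y = -5
Step 4: DEC(y) → y = -6
Step 5: ADD(y, b) → y = 6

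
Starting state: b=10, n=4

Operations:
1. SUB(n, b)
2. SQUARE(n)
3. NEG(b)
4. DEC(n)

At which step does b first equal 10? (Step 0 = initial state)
Step 0

Tracing b:
Initial: b = 10 ← first occurrence
After step 1: b = 10
After step 2: b = 10
After step 3: b = -10
After step 4: b = -10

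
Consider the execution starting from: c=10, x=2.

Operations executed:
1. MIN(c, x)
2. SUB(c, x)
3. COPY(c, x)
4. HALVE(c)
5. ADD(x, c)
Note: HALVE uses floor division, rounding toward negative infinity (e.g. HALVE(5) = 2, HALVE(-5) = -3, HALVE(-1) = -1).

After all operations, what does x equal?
x = 3

Tracing execution:
Step 1: MIN(c, x) → x = 2
Step 2: SUB(c, x) → x = 2
Step 3: COPY(c, x) → x = 2
Step 4: HALVE(c) → x = 2
Step 5: ADD(x, c) → x = 3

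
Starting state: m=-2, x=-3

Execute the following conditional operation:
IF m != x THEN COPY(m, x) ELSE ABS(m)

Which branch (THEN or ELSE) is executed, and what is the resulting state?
Branch: THEN, Final state: m=-3, x=-3

Evaluating condition: m != x
m = -2, x = -3
Condition is True, so THEN branch executes
After COPY(m, x): m=-3, x=-3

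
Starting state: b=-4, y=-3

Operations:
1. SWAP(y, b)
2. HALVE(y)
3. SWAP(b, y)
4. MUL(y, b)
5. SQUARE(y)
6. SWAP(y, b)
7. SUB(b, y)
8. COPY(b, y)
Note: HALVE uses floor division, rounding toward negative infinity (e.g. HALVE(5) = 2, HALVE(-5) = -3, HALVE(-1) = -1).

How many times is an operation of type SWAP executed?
3

Counting SWAP operations:
Step 1: SWAP(y, b) ← SWAP
Step 3: SWAP(b, y) ← SWAP
Step 6: SWAP(y, b) ← SWAP
Total: 3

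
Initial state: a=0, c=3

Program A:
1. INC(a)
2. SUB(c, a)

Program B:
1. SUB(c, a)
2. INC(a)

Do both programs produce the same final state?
No

Program A final state: a=1, c=2
Program B final state: a=1, c=3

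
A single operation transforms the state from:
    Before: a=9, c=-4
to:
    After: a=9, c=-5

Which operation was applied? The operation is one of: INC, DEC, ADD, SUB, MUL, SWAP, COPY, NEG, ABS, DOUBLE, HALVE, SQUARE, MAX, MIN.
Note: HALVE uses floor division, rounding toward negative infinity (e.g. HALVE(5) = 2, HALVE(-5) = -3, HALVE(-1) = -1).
DEC(c)

Analyzing the change:
Before: a=9, c=-4
After: a=9, c=-5
Variable c changed from -4 to -5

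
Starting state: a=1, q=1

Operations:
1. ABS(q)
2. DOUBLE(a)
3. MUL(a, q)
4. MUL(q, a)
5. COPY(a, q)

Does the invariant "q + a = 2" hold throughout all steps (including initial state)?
No, violated after step 2

The invariant is violated after step 2.

State at each step:
Initial: a=1, q=1
After step 1: a=1, q=1
After step 2: a=2, q=1
After step 3: a=2, q=1
After step 4: a=2, q=2
After step 5: a=2, q=2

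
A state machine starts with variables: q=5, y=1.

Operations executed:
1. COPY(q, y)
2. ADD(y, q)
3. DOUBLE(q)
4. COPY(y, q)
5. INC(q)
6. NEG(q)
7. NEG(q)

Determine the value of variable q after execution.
q = 3

Tracing execution:
Step 1: COPY(q, y) → q = 1
Step 2: ADD(y, q) → q = 1
Step 3: DOUBLE(q) → q = 2
Step 4: COPY(y, q) → q = 2
Step 5: INC(q) → q = 3
Step 6: NEG(q) → q = -3
Step 7: NEG(q) → q = 3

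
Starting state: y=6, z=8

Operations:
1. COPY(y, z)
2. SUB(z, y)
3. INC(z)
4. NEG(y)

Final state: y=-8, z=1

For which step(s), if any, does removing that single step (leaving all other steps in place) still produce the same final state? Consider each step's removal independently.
None - removing any single step changes the final result

Testing removal of each single step:
Without step 1: final = y=-6, z=3 (different)
Without step 2: final = y=-8, z=9 (different)
Without step 3: final = y=-8, z=0 (different)
Without step 4: final = y=8, z=1 (different)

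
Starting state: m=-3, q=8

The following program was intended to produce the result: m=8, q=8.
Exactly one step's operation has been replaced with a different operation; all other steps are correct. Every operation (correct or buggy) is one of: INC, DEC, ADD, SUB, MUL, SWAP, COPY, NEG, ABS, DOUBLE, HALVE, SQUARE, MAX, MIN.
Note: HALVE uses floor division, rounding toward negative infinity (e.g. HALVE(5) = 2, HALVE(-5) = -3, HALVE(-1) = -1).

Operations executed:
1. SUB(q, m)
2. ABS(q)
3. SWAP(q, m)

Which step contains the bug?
Step 1

Trace with buggy code:
Initial: m=-3, q=8
After step 1: m=-3, q=11
After step 2: m=-3, q=11
After step 3: m=11, q=-3
Actual final m=11, q=-3 ≠ expected m=8, q=8.
Step 1 is the only position where a single-operation replacement can produce the expected result.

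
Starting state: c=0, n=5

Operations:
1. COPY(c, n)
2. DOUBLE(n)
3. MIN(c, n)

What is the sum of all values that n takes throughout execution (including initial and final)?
30

Values of n at each step:
Initial: n = 5
After step 1: n = 5
After step 2: n = 10
After step 3: n = 10
Sum = 5 + 5 + 10 + 10 = 30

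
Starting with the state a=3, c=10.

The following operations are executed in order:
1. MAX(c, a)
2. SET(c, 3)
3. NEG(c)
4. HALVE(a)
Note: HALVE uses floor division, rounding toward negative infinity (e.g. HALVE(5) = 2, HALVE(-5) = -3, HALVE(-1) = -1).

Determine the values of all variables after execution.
{a: 1, c: -3}

Step-by-step execution:
Initial: a=3, c=10
After step 1 (MAX(c, a)): a=3, c=10
After step 2 (SET(c, 3)): a=3, c=3
After step 3 (NEG(c)): a=3, c=-3
After step 4 (HALVE(a)): a=1, c=-3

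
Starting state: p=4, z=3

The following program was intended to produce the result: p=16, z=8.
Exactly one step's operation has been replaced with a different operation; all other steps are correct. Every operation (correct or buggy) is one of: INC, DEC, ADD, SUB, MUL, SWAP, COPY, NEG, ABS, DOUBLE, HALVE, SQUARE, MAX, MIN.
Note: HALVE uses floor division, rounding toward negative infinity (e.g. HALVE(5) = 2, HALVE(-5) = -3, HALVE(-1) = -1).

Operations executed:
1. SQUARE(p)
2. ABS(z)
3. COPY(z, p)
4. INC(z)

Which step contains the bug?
Step 4

Trace with buggy code:
Initial: p=4, z=3
After step 1: p=16, z=3
After step 2: p=16, z=3
After step 3: p=16, z=16
After step 4: p=16, z=17
Actual final p=16, z=17 ≠ expected p=16, z=8.
Step 4 is the only position where a single-operation replacement can produce the expected result.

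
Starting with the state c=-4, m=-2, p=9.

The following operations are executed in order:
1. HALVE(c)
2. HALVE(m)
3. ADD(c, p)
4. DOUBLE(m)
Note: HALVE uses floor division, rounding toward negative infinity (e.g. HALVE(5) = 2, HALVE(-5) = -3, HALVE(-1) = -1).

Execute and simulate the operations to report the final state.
{c: 7, m: -2, p: 9}

Step-by-step execution:
Initial: c=-4, m=-2, p=9
After step 1 (HALVE(c)): c=-2, m=-2, p=9
After step 2 (HALVE(m)): c=-2, m=-1, p=9
After step 3 (ADD(c, p)): c=7, m=-1, p=9
After step 4 (DOUBLE(m)): c=7, m=-2, p=9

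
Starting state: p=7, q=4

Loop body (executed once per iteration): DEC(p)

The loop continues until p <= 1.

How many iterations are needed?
6

Tracing iterations:
Initial: p=7, q=4
After iteration 1: p=6, q=4
After iteration 2: p=5, q=4
After iteration 3: p=4, q=4
After iteration 4: p=3, q=4
After iteration 5: p=2, q=4
After iteration 6: p=1, q=4
p <= 1 now holds, so the loop exits after 6 iterations.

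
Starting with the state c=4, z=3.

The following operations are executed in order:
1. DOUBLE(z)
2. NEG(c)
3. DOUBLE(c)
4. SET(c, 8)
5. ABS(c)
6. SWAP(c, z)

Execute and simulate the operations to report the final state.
{c: 6, z: 8}

Step-by-step execution:
Initial: c=4, z=3
After step 1 (DOUBLE(z)): c=4, z=6
After step 2 (NEG(c)): c=-4, z=6
After step 3 (DOUBLE(c)): c=-8, z=6
After step 4 (SET(c, 8)): c=8, z=6
After step 5 (ABS(c)): c=8, z=6
After step 6 (SWAP(c, z)): c=6, z=8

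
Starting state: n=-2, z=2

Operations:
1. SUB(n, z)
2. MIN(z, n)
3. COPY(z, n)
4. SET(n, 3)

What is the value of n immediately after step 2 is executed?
n = -4

Tracing n through execution:
Initial: n = -2
After step 1 (SUB(n, z)): n = -4
After step 2 (MIN(z, n)): n = -4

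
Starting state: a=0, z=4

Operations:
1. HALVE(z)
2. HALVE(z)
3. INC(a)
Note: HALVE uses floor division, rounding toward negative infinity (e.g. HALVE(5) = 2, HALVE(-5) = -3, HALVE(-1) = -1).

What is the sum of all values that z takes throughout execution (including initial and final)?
8

Values of z at each step:
Initial: z = 4
After step 1: z = 2
After step 2: z = 1
After step 3: z = 1
Sum = 4 + 2 + 1 + 1 = 8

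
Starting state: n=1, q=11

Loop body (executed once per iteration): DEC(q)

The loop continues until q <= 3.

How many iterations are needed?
8

Tracing iterations:
Initial: n=1, q=11
After iteration 1: n=1, q=10
After iteration 2: n=1, q=9
After iteration 3: n=1, q=8
After iteration 4: n=1, q=7
After iteration 5: n=1, q=6
After iteration 6: n=1, q=5
After iteration 7: n=1, q=4
After iteration 8: n=1, q=3
q <= 3 now holds, so the loop exits after 8 iterations.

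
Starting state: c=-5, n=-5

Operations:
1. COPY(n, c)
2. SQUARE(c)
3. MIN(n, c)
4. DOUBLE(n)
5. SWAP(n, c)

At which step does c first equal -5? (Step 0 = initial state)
Step 0

Tracing c:
Initial: c = -5 ← first occurrence
After step 1: c = -5
After step 2: c = 25
After step 3: c = 25
After step 4: c = 25
After step 5: c = -10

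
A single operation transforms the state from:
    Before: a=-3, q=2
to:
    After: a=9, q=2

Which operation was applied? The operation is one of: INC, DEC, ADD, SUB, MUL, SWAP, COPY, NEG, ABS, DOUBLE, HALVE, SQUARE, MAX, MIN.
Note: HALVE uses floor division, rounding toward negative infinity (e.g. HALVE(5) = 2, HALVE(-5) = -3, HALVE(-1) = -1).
SQUARE(a)

Analyzing the change:
Before: a=-3, q=2
After: a=9, q=2
Variable a changed from -3 to 9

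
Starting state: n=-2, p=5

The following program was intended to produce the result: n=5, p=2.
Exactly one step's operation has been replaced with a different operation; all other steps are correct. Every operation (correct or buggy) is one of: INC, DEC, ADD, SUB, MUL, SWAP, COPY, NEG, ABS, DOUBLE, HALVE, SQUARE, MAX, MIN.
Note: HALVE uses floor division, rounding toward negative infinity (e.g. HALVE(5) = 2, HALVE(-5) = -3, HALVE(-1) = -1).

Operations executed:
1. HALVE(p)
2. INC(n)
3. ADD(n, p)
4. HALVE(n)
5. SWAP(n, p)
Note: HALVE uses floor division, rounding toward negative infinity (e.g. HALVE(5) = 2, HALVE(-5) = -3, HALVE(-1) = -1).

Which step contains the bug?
Step 1

Trace with buggy code:
Initial: n=-2, p=5
After step 1: n=-2, p=2
After step 2: n=-1, p=2
After step 3: n=1, p=2
After step 4: n=0, p=2
After step 5: n=2, p=0
Actual final n=2, p=0 ≠ expected n=5, p=2.
Step 1 is the only position where a single-operation replacement can produce the expected result.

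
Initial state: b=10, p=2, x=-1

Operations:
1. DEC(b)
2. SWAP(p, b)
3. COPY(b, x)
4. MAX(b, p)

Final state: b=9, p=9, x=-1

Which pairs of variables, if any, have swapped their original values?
None

Comparing initial and final values:
b: 10 → 9
x: -1 → -1
p: 2 → 9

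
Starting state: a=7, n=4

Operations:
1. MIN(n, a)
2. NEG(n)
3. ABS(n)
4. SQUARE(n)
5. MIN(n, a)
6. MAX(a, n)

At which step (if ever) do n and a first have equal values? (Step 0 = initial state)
Step 5

n and a first become equal after step 5.

Comparing values at each step:
Initial: n=4, a=7
After step 1: n=4, a=7
After step 2: n=-4, a=7
After step 3: n=4, a=7
After step 4: n=16, a=7
After step 5: n=7, a=7 ← equal!
After step 6: n=7, a=7 ← equal!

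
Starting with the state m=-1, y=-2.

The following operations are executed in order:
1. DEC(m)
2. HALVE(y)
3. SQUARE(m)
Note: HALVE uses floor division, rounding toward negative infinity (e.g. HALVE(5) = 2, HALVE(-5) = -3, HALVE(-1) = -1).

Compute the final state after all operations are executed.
{m: 4, y: -1}

Step-by-step execution:
Initial: m=-1, y=-2
After step 1 (DEC(m)): m=-2, y=-2
After step 2 (HALVE(y)): m=-2, y=-1
After step 3 (SQUARE(m)): m=4, y=-1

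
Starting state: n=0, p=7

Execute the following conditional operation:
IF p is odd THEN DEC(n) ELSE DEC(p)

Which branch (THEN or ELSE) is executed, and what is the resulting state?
Branch: THEN, Final state: n=-1, p=7

Evaluating condition: p is odd
Condition is True, so THEN branch executes
After DEC(n): n=-1, p=7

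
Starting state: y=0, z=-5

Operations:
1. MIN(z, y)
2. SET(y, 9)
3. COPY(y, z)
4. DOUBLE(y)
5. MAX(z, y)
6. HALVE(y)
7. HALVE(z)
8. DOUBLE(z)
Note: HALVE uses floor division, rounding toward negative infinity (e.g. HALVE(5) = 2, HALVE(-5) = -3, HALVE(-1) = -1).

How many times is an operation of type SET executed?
1

Counting SET operations:
Step 2: SET(y, 9) ← SET
Total: 1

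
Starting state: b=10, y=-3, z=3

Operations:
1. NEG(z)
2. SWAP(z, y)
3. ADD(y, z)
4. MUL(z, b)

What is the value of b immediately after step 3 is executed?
b = 10

Tracing b through execution:
Initial: b = 10
After step 1 (NEG(z)): b = 10
After step 2 (SWAP(z, y)): b = 10
After step 3 (ADD(y, z)): b = 10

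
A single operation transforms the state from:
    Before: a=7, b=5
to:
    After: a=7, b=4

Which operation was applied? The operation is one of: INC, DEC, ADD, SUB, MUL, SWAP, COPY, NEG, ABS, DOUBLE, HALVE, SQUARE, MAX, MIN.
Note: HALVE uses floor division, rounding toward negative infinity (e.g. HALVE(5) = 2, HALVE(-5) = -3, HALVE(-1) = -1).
DEC(b)

Analyzing the change:
Before: a=7, b=5
After: a=7, b=4
Variable b changed from 5 to 4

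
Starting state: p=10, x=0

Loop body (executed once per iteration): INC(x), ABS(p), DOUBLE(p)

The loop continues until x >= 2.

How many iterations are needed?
2

Tracing iterations:
Initial: p=10, x=0
After iteration 1: p=20, x=1
After iteration 2: p=40, x=2
x >= 2 now holds, so the loop exits after 2 iterations.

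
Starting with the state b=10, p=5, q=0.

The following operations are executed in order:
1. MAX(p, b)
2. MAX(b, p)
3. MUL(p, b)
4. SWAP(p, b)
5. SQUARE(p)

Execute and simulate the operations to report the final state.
{b: 100, p: 100, q: 0}

Step-by-step execution:
Initial: b=10, p=5, q=0
After step 1 (MAX(p, b)): b=10, p=10, q=0
After step 2 (MAX(b, p)): b=10, p=10, q=0
After step 3 (MUL(p, b)): b=10, p=100, q=0
After step 4 (SWAP(p, b)): b=100, p=10, q=0
After step 5 (SQUARE(p)): b=100, p=100, q=0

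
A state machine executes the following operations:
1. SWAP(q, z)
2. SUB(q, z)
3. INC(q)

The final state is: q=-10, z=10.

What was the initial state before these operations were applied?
q=10, z=-1

Working backwards:
Final state: q=-10, z=10
Before step 3 (INC(q)): q=-11, z=10
Before step 2 (SUB(q, z)): q=-1, z=10
Before step 1 (SWAP(q, z)): q=10, z=-1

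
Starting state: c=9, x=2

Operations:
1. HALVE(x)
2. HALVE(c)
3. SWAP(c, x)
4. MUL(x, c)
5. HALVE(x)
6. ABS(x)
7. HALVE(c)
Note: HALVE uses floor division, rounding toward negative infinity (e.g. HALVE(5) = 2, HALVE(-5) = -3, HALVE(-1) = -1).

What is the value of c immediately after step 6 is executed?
c = 1

Tracing c through execution:
Initial: c = 9
After step 1 (HALVE(x)): c = 9
After step 2 (HALVE(c)): c = 4
After step 3 (SWAP(c, x)): c = 1
After step 4 (MUL(x, c)): c = 1
After step 5 (HALVE(x)): c = 1
After step 6 (ABS(x)): c = 1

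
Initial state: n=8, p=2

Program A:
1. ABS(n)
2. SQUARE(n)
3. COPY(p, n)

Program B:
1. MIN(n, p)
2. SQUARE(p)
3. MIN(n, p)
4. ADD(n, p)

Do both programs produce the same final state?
No

Program A final state: n=64, p=64
Program B final state: n=6, p=4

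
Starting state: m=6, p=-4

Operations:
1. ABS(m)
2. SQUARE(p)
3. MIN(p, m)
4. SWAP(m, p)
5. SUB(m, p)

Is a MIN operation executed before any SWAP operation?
Yes

First MIN: step 3
First SWAP: step 4
Since 3 < 4, MIN comes first.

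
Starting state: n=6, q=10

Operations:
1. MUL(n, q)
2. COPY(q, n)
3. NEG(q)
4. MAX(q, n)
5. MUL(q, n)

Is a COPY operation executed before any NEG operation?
Yes

First COPY: step 2
First NEG: step 3
Since 2 < 3, COPY comes first.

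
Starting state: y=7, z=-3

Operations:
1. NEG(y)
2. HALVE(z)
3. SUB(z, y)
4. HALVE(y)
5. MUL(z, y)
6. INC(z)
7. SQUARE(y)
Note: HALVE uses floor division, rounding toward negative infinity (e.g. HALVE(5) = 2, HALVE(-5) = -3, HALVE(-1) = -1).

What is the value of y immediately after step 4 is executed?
y = -4

Tracing y through execution:
Initial: y = 7
After step 1 (NEG(y)): y = -7
After step 2 (HALVE(z)): y = -7
After step 3 (SUB(z, y)): y = -7
After step 4 (HALVE(y)): y = -4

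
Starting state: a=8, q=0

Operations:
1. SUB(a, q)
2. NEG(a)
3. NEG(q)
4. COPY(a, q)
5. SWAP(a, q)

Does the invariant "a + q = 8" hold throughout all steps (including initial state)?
No, violated after step 2

The invariant is violated after step 2.

State at each step:
Initial: a=8, q=0
After step 1: a=8, q=0
After step 2: a=-8, q=0
After step 3: a=-8, q=0
After step 4: a=0, q=0
After step 5: a=0, q=0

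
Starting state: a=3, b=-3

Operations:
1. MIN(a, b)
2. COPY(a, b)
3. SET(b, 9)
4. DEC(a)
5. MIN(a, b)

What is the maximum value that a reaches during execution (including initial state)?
3

Values of a at each step:
Initial: a = 3 ← maximum
After step 1: a = -3
After step 2: a = -3
After step 3: a = -3
After step 4: a = -4
After step 5: a = -4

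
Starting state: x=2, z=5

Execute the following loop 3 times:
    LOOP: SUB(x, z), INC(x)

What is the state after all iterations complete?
x=-10, z=5

Iteration trace:
Start: x=2, z=5
After iteration 1: x=-2, z=5
After iteration 2: x=-6, z=5
After iteration 3: x=-10, z=5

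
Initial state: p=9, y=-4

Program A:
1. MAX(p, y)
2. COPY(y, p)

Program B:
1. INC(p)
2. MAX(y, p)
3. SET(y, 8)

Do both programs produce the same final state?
No

Program A final state: p=9, y=9
Program B final state: p=10, y=8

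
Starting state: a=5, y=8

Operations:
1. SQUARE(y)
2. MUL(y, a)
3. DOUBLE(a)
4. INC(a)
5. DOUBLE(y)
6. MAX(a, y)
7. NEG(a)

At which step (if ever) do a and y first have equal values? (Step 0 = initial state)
Step 6

a and y first become equal after step 6.

Comparing values at each step:
Initial: a=5, y=8
After step 1: a=5, y=64
After step 2: a=5, y=320
After step 3: a=10, y=320
After step 4: a=11, y=320
After step 5: a=11, y=640
After step 6: a=640, y=640 ← equal!
After step 7: a=-640, y=640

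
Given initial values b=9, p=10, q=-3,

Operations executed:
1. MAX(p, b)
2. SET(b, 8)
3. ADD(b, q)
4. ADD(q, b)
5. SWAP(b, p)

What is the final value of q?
q = 2

Tracing execution:
Step 1: MAX(p, b) → q = -3
Step 2: SET(b, 8) → q = -3
Step 3: ADD(b, q) → q = -3
Step 4: ADD(q, b) → q = 2
Step 5: SWAP(b, p) → q = 2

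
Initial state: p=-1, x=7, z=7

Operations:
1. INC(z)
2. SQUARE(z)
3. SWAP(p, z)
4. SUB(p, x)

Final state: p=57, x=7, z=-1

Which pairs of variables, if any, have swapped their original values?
None

Comparing initial and final values:
x: 7 → 7
z: 7 → -1
p: -1 → 57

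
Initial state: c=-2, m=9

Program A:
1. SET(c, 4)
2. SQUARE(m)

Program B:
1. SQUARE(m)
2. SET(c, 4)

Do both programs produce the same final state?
Yes

Program A final state: c=4, m=81
Program B final state: c=4, m=81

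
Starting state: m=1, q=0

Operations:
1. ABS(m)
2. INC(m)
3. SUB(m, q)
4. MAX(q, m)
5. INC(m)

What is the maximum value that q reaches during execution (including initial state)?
2

Values of q at each step:
Initial: q = 0
After step 1: q = 0
After step 2: q = 0
After step 3: q = 0
After step 4: q = 2 ← maximum
After step 5: q = 2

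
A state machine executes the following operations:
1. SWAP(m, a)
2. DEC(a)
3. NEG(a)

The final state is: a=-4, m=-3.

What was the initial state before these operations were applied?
a=-3, m=5

Working backwards:
Final state: a=-4, m=-3
Before step 3 (NEG(a)): a=4, m=-3
Before step 2 (DEC(a)): a=5, m=-3
Before step 1 (SWAP(m, a)): a=-3, m=5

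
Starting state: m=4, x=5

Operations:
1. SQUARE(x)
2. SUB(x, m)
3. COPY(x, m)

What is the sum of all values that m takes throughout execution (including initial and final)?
16

Values of m at each step:
Initial: m = 4
After step 1: m = 4
After step 2: m = 4
After step 3: m = 4
Sum = 4 + 4 + 4 + 4 = 16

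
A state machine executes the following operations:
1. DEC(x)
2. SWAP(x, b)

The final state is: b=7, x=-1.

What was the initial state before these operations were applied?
b=-1, x=8

Working backwards:
Final state: b=7, x=-1
Before step 2 (SWAP(x, b)): b=-1, x=7
Before step 1 (DEC(x)): b=-1, x=8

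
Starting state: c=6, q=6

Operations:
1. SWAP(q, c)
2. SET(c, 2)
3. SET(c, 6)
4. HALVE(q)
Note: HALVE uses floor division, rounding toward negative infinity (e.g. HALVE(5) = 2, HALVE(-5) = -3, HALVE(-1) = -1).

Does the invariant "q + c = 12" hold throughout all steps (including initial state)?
No, violated after step 2

The invariant is violated after step 2.

State at each step:
Initial: c=6, q=6
After step 1: c=6, q=6
After step 2: c=2, q=6
After step 3: c=6, q=6
After step 4: c=6, q=3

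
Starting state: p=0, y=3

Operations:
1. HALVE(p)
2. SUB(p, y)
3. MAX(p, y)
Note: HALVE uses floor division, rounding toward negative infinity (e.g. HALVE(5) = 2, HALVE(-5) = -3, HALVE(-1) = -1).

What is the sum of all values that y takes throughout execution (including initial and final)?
12

Values of y at each step:
Initial: y = 3
After step 1: y = 3
After step 2: y = 3
After step 3: y = 3
Sum = 3 + 3 + 3 + 3 = 12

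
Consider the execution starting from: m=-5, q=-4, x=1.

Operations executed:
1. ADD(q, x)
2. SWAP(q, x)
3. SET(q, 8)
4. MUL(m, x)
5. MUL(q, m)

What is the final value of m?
m = 15

Tracing execution:
Step 1: ADD(q, x) → m = -5
Step 2: SWAP(q, x) → m = -5
Step 3: SET(q, 8) → m = -5
Step 4: MUL(m, x) → m = 15
Step 5: MUL(q, m) → m = 15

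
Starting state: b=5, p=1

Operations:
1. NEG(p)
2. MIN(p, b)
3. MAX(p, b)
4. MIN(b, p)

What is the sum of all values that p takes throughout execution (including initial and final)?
9

Values of p at each step:
Initial: p = 1
After step 1: p = -1
After step 2: p = -1
After step 3: p = 5
After step 4: p = 5
Sum = 1 + -1 + -1 + 5 + 5 = 9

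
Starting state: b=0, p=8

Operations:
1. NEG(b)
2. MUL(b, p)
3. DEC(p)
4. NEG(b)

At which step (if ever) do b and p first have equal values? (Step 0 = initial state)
Never

b and p never become equal during execution.

Comparing values at each step:
Initial: b=0, p=8
After step 1: b=0, p=8
After step 2: b=0, p=8
After step 3: b=0, p=7
After step 4: b=0, p=7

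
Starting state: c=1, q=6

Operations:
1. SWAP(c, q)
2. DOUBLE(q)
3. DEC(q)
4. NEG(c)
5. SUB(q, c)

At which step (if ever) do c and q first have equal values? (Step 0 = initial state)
Never

c and q never become equal during execution.

Comparing values at each step:
Initial: c=1, q=6
After step 1: c=6, q=1
After step 2: c=6, q=2
After step 3: c=6, q=1
After step 4: c=-6, q=1
After step 5: c=-6, q=7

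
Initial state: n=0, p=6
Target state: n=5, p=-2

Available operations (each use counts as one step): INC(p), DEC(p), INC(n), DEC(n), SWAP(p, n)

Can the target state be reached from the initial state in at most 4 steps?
Yes

Path (4 steps): DEC(p) → DEC(n) → DEC(n) → SWAP(p, n)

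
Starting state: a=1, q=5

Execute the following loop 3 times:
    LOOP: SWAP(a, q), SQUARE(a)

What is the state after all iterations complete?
a=625, q=1

Iteration trace:
Start: a=1, q=5
After iteration 1: a=25, q=1
After iteration 2: a=1, q=25
After iteration 3: a=625, q=1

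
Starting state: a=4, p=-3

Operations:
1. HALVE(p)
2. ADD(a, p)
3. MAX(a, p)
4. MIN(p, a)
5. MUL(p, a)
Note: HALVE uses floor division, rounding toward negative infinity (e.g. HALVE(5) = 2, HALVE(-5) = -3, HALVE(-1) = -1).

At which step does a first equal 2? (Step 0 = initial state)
Step 2

Tracing a:
Initial: a = 4
After step 1: a = 4
After step 2: a = 2 ← first occurrence
After step 3: a = 2
After step 4: a = 2
After step 5: a = 2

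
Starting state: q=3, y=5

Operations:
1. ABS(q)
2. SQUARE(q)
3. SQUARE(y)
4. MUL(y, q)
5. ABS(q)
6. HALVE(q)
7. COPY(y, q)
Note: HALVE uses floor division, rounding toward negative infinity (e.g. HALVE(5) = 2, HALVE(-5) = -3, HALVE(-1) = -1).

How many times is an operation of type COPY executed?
1

Counting COPY operations:
Step 7: COPY(y, q) ← COPY
Total: 1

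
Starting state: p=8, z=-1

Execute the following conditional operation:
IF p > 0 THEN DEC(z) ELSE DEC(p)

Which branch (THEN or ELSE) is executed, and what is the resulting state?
Branch: THEN, Final state: p=8, z=-2

Evaluating condition: p > 0
p = 8
Condition is True, so THEN branch executes
After DEC(z): p=8, z=-2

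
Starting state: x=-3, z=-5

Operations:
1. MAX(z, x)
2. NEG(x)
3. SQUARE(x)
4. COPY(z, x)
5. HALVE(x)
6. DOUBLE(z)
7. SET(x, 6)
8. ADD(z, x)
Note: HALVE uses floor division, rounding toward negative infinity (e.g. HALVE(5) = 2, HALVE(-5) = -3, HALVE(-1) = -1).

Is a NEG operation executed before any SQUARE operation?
Yes

First NEG: step 2
First SQUARE: step 3
Since 2 < 3, NEG comes first.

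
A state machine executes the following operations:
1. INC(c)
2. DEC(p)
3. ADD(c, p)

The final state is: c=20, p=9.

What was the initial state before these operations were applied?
c=10, p=10

Working backwards:
Final state: c=20, p=9
Before step 3 (ADD(c, p)): c=11, p=9
Before step 2 (DEC(p)): c=11, p=10
Before step 1 (INC(c)): c=10, p=10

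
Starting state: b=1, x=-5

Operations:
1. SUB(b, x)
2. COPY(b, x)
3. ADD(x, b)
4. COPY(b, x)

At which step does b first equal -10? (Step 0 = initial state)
Step 4

Tracing b:
Initial: b = 1
After step 1: b = 6
After step 2: b = -5
After step 3: b = -5
After step 4: b = -10 ← first occurrence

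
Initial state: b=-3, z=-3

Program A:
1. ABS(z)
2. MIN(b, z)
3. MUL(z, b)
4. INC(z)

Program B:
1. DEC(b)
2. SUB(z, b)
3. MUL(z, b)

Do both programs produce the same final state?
No

Program A final state: b=-3, z=-8
Program B final state: b=-4, z=-4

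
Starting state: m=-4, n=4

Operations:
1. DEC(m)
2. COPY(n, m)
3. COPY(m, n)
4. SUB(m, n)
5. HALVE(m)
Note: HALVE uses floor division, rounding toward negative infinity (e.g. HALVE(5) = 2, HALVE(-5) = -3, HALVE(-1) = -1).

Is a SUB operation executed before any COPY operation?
No

First SUB: step 4
First COPY: step 2
Since 4 > 2, COPY comes first.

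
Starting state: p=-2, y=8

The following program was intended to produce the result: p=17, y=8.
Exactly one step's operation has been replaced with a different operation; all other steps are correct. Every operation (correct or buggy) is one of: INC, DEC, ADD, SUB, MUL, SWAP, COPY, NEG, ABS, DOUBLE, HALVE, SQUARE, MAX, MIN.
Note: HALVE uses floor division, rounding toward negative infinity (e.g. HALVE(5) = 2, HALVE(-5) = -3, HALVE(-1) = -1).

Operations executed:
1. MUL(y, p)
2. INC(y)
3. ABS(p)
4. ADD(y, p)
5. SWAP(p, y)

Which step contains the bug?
Step 1

Trace with buggy code:
Initial: p=-2, y=8
After step 1: p=-2, y=-16
After step 2: p=-2, y=-15
After step 3: p=2, y=-15
After step 4: p=2, y=-13
After step 5: p=-13, y=2
Actual final p=-13, y=2 ≠ expected p=17, y=8.
Step 1 is the only position where a single-operation replacement can produce the expected result.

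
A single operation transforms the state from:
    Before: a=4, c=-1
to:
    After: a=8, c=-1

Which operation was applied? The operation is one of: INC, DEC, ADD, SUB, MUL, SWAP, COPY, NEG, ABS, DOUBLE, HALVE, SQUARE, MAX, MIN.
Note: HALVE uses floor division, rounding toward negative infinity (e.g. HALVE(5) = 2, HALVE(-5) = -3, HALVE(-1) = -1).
DOUBLE(a)

Analyzing the change:
Before: a=4, c=-1
After: a=8, c=-1
Variable a changed from 4 to 8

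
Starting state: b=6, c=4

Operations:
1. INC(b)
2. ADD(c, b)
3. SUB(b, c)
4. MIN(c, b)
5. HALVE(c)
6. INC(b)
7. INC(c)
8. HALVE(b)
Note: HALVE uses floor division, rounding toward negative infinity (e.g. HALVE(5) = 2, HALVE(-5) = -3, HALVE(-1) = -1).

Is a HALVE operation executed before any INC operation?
No

First HALVE: step 5
First INC: step 1
Since 5 > 1, INC comes first.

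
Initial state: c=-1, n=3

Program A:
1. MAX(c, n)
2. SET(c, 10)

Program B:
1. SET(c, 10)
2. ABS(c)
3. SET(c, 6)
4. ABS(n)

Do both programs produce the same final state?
No

Program A final state: c=10, n=3
Program B final state: c=6, n=3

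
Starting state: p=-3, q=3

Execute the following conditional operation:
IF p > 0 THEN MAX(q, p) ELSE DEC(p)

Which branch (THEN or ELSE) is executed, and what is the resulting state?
Branch: ELSE, Final state: p=-4, q=3

Evaluating condition: p > 0
p = -3
Condition is False, so ELSE branch executes
After DEC(p): p=-4, q=3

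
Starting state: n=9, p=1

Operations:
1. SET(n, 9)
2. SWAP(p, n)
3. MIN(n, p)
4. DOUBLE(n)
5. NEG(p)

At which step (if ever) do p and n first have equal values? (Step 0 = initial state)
Never

p and n never become equal during execution.

Comparing values at each step:
Initial: p=1, n=9
After step 1: p=1, n=9
After step 2: p=9, n=1
After step 3: p=9, n=1
After step 4: p=9, n=2
After step 5: p=-9, n=2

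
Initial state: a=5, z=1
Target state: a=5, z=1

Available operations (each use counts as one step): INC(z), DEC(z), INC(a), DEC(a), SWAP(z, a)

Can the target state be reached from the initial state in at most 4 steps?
Yes

Path (0 steps): 0 steps (already at target)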